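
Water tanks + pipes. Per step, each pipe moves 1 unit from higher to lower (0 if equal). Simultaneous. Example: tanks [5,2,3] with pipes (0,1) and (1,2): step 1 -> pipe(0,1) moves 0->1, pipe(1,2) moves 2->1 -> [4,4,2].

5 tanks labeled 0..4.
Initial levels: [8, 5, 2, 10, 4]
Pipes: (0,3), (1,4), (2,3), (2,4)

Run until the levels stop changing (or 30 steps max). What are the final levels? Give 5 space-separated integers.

Step 1: flows [3->0,1->4,3->2,4->2] -> levels [9 4 4 8 4]
Step 2: flows [0->3,1=4,3->2,2=4] -> levels [8 4 5 8 4]
Step 3: flows [0=3,1=4,3->2,2->4] -> levels [8 4 5 7 5]
Step 4: flows [0->3,4->1,3->2,2=4] -> levels [7 5 6 7 4]
Step 5: flows [0=3,1->4,3->2,2->4] -> levels [7 4 6 6 6]
Step 6: flows [0->3,4->1,2=3,2=4] -> levels [6 5 6 7 5]
Step 7: flows [3->0,1=4,3->2,2->4] -> levels [7 5 6 5 6]
Step 8: flows [0->3,4->1,2->3,2=4] -> levels [6 6 5 7 5]
Step 9: flows [3->0,1->4,3->2,2=4] -> levels [7 5 6 5 6]
  -> period-2 cycle: step 9 state = step 7 state; never stabilizes
  -> state at step 30: (30-7) mod 2 = 1, same as step 8 -> [6 6 5 7 5]

Answer: 6 6 5 7 5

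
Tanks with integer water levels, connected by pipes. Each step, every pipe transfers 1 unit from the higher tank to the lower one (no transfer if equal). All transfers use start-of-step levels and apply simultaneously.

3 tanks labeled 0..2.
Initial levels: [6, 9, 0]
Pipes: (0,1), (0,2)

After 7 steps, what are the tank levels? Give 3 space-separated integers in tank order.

Step 1: flows [1->0,0->2] -> levels [6 8 1]
Step 2: flows [1->0,0->2] -> levels [6 7 2]
Step 3: flows [1->0,0->2] -> levels [6 6 3]
Step 4: flows [0=1,0->2] -> levels [5 6 4]
Step 5: flows [1->0,0->2] -> levels [5 5 5]
Step 6: flows [0=1,0=2] -> levels [5 5 5]
  -> stable; steps 7..7 unchanged -> [5 5 5]

Answer: 5 5 5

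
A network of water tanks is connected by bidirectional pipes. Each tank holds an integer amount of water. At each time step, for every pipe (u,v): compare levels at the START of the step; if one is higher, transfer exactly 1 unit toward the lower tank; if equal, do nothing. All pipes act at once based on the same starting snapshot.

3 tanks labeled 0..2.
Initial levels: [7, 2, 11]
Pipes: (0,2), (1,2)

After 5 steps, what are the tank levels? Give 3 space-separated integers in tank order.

Step 1: flows [2->0,2->1] -> levels [8 3 9]
Step 2: flows [2->0,2->1] -> levels [9 4 7]
Step 3: flows [0->2,2->1] -> levels [8 5 7]
Step 4: flows [0->2,2->1] -> levels [7 6 7]
Step 5: flows [0=2,2->1] -> levels [7 7 6]

Answer: 7 7 6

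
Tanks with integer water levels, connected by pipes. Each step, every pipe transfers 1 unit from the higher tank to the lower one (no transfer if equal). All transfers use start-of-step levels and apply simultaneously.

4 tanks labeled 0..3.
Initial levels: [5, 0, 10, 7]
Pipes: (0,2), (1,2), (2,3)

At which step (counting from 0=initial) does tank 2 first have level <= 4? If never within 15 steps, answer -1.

Step 1: flows [2->0,2->1,2->3] -> levels [6 1 7 8]
Step 2: flows [2->0,2->1,3->2] -> levels [7 2 6 7]
Step 3: flows [0->2,2->1,3->2] -> levels [6 3 7 6]
Step 4: flows [2->0,2->1,2->3] -> levels [7 4 4 7]
Tank 2 first reaches <=4 at step 4

Answer: 4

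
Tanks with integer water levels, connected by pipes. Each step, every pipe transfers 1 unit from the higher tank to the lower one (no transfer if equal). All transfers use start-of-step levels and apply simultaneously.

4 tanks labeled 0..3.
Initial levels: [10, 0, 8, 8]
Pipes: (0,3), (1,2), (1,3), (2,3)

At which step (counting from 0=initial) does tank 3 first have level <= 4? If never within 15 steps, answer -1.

Step 1: flows [0->3,2->1,3->1,2=3] -> levels [9 2 7 8]
Step 2: flows [0->3,2->1,3->1,3->2] -> levels [8 4 7 7]
Step 3: flows [0->3,2->1,3->1,2=3] -> levels [7 6 6 7]
Step 4: flows [0=3,1=2,3->1,3->2] -> levels [7 7 7 5]
Step 5: flows [0->3,1=2,1->3,2->3] -> levels [6 6 6 8]
Step 6: flows [3->0,1=2,3->1,3->2] -> levels [7 7 7 5]
  -> period-2 cycle (repeats step 4); tank 3 never drops to <=4
Tank 3 never reaches <=4 within 15 steps

Answer: -1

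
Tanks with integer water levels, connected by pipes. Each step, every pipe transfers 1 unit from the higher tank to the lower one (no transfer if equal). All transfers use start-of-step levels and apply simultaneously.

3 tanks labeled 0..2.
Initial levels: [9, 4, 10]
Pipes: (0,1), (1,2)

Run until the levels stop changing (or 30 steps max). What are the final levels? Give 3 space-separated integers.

Answer: 7 9 7

Derivation:
Step 1: flows [0->1,2->1] -> levels [8 6 9]
Step 2: flows [0->1,2->1] -> levels [7 8 8]
Step 3: flows [1->0,1=2] -> levels [8 7 8]
Step 4: flows [0->1,2->1] -> levels [7 9 7]
Step 5: flows [1->0,1->2] -> levels [8 7 8]
  -> period-2 cycle: step 5 state = step 3 state; never stabilizes
  -> state at step 30: (30-3) mod 2 = 1, same as step 4 -> [7 9 7]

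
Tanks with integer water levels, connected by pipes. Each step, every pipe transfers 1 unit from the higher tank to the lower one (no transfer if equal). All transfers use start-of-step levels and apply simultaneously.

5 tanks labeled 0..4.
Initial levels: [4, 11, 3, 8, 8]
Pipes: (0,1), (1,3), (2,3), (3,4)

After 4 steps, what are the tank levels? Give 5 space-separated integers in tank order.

Answer: 7 6 6 8 7

Derivation:
Step 1: flows [1->0,1->3,3->2,3=4] -> levels [5 9 4 8 8]
Step 2: flows [1->0,1->3,3->2,3=4] -> levels [6 7 5 8 8]
Step 3: flows [1->0,3->1,3->2,3=4] -> levels [7 7 6 6 8]
Step 4: flows [0=1,1->3,2=3,4->3] -> levels [7 6 6 8 7]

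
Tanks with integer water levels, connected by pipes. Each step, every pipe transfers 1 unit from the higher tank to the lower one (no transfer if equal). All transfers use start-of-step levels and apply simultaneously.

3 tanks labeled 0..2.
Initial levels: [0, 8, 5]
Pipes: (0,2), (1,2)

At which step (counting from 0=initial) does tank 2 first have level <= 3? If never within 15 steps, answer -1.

Answer: 6

Derivation:
Step 1: flows [2->0,1->2] -> levels [1 7 5]
Step 2: flows [2->0,1->2] -> levels [2 6 5]
Step 3: flows [2->0,1->2] -> levels [3 5 5]
Step 4: flows [2->0,1=2] -> levels [4 5 4]
Step 5: flows [0=2,1->2] -> levels [4 4 5]
Step 6: flows [2->0,2->1] -> levels [5 5 3]
Tank 2 first reaches <=3 at step 6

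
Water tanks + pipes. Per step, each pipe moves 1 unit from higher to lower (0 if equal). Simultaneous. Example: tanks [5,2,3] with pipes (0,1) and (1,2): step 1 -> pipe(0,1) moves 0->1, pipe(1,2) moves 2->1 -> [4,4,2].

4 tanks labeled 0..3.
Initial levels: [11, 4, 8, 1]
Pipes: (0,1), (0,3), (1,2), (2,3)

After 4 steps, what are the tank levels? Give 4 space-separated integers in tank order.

Answer: 6 6 6 6

Derivation:
Step 1: flows [0->1,0->3,2->1,2->3] -> levels [9 6 6 3]
Step 2: flows [0->1,0->3,1=2,2->3] -> levels [7 7 5 5]
Step 3: flows [0=1,0->3,1->2,2=3] -> levels [6 6 6 6]
Step 4: flows [0=1,0=3,1=2,2=3] -> levels [6 6 6 6]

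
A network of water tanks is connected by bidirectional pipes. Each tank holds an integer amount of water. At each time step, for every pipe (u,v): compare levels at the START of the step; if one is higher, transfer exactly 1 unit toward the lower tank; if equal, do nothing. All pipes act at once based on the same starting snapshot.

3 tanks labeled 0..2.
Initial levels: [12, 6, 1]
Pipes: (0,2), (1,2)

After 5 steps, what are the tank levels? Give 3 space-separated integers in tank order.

Step 1: flows [0->2,1->2] -> levels [11 5 3]
Step 2: flows [0->2,1->2] -> levels [10 4 5]
Step 3: flows [0->2,2->1] -> levels [9 5 5]
Step 4: flows [0->2,1=2] -> levels [8 5 6]
Step 5: flows [0->2,2->1] -> levels [7 6 6]

Answer: 7 6 6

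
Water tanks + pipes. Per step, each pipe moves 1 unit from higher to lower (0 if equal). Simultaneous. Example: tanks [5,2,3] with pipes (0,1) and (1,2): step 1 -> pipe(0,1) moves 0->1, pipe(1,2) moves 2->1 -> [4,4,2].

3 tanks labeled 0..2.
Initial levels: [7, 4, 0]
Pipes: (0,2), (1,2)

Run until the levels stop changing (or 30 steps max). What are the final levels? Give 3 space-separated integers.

Answer: 4 4 3

Derivation:
Step 1: flows [0->2,1->2] -> levels [6 3 2]
Step 2: flows [0->2,1->2] -> levels [5 2 4]
Step 3: flows [0->2,2->1] -> levels [4 3 4]
Step 4: flows [0=2,2->1] -> levels [4 4 3]
Step 5: flows [0->2,1->2] -> levels [3 3 5]
Step 6: flows [2->0,2->1] -> levels [4 4 3]
  -> period-2 cycle: step 6 state = step 4 state; never stabilizes
  -> state at step 30: (30-4) mod 2 = 0, same as step 4 -> [4 4 3]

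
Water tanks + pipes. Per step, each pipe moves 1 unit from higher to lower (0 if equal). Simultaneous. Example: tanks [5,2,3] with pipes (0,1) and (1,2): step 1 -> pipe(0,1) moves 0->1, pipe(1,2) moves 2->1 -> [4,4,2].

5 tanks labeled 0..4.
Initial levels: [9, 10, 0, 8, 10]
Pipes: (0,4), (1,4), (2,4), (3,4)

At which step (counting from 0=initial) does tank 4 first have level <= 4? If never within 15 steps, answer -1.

Step 1: flows [4->0,1=4,4->2,4->3] -> levels [10 10 1 9 7]
Step 2: flows [0->4,1->4,4->2,3->4] -> levels [9 9 2 8 9]
Step 3: flows [0=4,1=4,4->2,4->3] -> levels [9 9 3 9 7]
Step 4: flows [0->4,1->4,4->2,3->4] -> levels [8 8 4 8 9]
Step 5: flows [4->0,4->1,4->2,4->3] -> levels [9 9 5 9 5]
Step 6: flows [0->4,1->4,2=4,3->4] -> levels [8 8 5 8 8]
Step 7: flows [0=4,1=4,4->2,3=4] -> levels [8 8 6 8 7]
Step 8: flows [0->4,1->4,4->2,3->4] -> levels [7 7 7 7 9]
Step 9: flows [4->0,4->1,4->2,4->3] -> levels [8 8 8 8 5]
Step 10: flows [0->4,1->4,2->4,3->4] -> levels [7 7 7 7 9]
  -> period-2 cycle (repeats step 8); tank 4 never drops to <=4
Tank 4 never reaches <=4 within 15 steps

Answer: -1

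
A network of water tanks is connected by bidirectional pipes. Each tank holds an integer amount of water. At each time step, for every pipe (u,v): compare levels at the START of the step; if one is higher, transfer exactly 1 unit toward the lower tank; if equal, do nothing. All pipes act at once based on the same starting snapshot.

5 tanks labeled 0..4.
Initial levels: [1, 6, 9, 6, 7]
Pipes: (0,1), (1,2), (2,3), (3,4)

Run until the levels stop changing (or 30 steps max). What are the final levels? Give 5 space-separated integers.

Step 1: flows [1->0,2->1,2->3,4->3] -> levels [2 6 7 8 6]
Step 2: flows [1->0,2->1,3->2,3->4] -> levels [3 6 7 6 7]
Step 3: flows [1->0,2->1,2->3,4->3] -> levels [4 6 5 8 6]
Step 4: flows [1->0,1->2,3->2,3->4] -> levels [5 4 7 6 7]
Step 5: flows [0->1,2->1,2->3,4->3] -> levels [4 6 5 8 6]
  -> period-2 cycle: step 5 state = step 3 state; never stabilizes
  -> state at step 30: (30-3) mod 2 = 1, same as step 4 -> [5 4 7 6 7]

Answer: 5 4 7 6 7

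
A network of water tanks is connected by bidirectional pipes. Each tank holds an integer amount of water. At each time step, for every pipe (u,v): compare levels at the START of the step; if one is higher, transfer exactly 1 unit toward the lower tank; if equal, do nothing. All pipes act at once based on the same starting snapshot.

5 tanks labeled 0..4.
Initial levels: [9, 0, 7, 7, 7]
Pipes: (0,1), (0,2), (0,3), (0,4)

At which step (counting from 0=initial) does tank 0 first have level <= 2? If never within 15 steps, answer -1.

Answer: -1

Derivation:
Step 1: flows [0->1,0->2,0->3,0->4] -> levels [5 1 8 8 8]
Step 2: flows [0->1,2->0,3->0,4->0] -> levels [7 2 7 7 7]
Step 3: flows [0->1,0=2,0=3,0=4] -> levels [6 3 7 7 7]
Step 4: flows [0->1,2->0,3->0,4->0] -> levels [8 4 6 6 6]
Step 5: flows [0->1,0->2,0->3,0->4] -> levels [4 5 7 7 7]
Step 6: flows [1->0,2->0,3->0,4->0] -> levels [8 4 6 6 6]
  -> period-2 cycle (repeats step 4); tank 0 never drops to <=2
Tank 0 never reaches <=2 within 15 steps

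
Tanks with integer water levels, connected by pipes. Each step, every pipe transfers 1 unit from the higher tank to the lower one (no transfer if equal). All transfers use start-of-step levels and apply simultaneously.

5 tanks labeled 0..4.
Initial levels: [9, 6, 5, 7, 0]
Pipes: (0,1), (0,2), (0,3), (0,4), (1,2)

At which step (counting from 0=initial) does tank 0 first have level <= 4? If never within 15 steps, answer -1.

Answer: 3

Derivation:
Step 1: flows [0->1,0->2,0->3,0->4,1->2] -> levels [5 6 7 8 1]
Step 2: flows [1->0,2->0,3->0,0->4,2->1] -> levels [7 6 5 7 2]
Step 3: flows [0->1,0->2,0=3,0->4,1->2] -> levels [4 6 7 7 3]
Tank 0 first reaches <=4 at step 3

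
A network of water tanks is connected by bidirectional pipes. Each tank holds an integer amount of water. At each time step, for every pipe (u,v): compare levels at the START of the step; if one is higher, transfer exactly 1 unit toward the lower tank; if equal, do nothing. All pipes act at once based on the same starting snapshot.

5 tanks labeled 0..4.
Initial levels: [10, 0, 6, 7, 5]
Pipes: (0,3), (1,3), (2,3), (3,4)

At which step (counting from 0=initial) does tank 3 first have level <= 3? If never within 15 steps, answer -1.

Step 1: flows [0->3,3->1,3->2,3->4] -> levels [9 1 7 5 6]
Step 2: flows [0->3,3->1,2->3,4->3] -> levels [8 2 6 7 5]
Step 3: flows [0->3,3->1,3->2,3->4] -> levels [7 3 7 5 6]
Step 4: flows [0->3,3->1,2->3,4->3] -> levels [6 4 6 7 5]
Step 5: flows [3->0,3->1,3->2,3->4] -> levels [7 5 7 3 6]
Tank 3 first reaches <=3 at step 5

Answer: 5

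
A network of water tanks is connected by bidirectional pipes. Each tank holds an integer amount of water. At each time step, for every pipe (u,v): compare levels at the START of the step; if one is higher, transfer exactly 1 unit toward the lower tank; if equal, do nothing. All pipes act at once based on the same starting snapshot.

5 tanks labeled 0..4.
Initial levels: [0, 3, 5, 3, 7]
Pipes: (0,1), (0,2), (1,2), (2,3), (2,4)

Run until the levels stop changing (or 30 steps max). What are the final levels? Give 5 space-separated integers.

Step 1: flows [1->0,2->0,2->1,2->3,4->2] -> levels [2 3 3 4 6]
Step 2: flows [1->0,2->0,1=2,3->2,4->2] -> levels [4 2 4 3 5]
Step 3: flows [0->1,0=2,2->1,2->3,4->2] -> levels [3 4 3 4 4]
Step 4: flows [1->0,0=2,1->2,3->2,4->2] -> levels [4 2 6 3 3]
Step 5: flows [0->1,2->0,2->1,2->3,2->4] -> levels [4 4 2 4 4]
Step 6: flows [0=1,0->2,1->2,3->2,4->2] -> levels [3 3 6 3 3]
Step 7: flows [0=1,2->0,2->1,2->3,2->4] -> levels [4 4 2 4 4]
  -> period-2 cycle: step 7 state = step 5 state; never stabilizes
  -> state at step 30: (30-5) mod 2 = 1, same as step 6 -> [3 3 6 3 3]

Answer: 3 3 6 3 3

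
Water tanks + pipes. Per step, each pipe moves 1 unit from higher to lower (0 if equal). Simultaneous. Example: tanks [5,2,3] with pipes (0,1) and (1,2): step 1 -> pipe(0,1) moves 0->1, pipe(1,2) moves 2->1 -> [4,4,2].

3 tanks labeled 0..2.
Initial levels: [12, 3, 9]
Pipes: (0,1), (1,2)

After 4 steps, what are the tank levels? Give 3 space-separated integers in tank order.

Step 1: flows [0->1,2->1] -> levels [11 5 8]
Step 2: flows [0->1,2->1] -> levels [10 7 7]
Step 3: flows [0->1,1=2] -> levels [9 8 7]
Step 4: flows [0->1,1->2] -> levels [8 8 8]

Answer: 8 8 8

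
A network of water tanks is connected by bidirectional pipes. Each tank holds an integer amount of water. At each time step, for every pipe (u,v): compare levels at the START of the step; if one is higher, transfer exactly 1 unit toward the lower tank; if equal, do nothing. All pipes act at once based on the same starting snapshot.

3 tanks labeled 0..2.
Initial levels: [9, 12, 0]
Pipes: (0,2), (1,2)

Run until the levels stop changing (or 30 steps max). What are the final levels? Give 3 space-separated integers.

Step 1: flows [0->2,1->2] -> levels [8 11 2]
Step 2: flows [0->2,1->2] -> levels [7 10 4]
Step 3: flows [0->2,1->2] -> levels [6 9 6]
Step 4: flows [0=2,1->2] -> levels [6 8 7]
Step 5: flows [2->0,1->2] -> levels [7 7 7]
Step 6: flows [0=2,1=2] -> levels [7 7 7]
  -> stable (no change)

Answer: 7 7 7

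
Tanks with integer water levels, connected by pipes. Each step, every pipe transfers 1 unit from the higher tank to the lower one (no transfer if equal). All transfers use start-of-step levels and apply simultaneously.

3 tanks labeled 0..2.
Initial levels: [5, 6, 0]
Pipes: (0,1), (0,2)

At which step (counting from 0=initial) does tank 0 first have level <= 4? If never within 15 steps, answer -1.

Step 1: flows [1->0,0->2] -> levels [5 5 1]
Step 2: flows [0=1,0->2] -> levels [4 5 2]
Tank 0 first reaches <=4 at step 2

Answer: 2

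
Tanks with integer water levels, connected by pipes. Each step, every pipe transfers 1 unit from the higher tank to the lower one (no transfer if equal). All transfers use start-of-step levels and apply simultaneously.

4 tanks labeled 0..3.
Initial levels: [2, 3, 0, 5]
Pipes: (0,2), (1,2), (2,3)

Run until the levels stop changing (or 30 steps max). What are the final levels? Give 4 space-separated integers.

Step 1: flows [0->2,1->2,3->2] -> levels [1 2 3 4]
Step 2: flows [2->0,2->1,3->2] -> levels [2 3 2 3]
Step 3: flows [0=2,1->2,3->2] -> levels [2 2 4 2]
Step 4: flows [2->0,2->1,2->3] -> levels [3 3 1 3]
Step 5: flows [0->2,1->2,3->2] -> levels [2 2 4 2]
  -> period-2 cycle: step 5 state = step 3 state; never stabilizes
  -> state at step 30: (30-3) mod 2 = 1, same as step 4 -> [3 3 1 3]

Answer: 3 3 1 3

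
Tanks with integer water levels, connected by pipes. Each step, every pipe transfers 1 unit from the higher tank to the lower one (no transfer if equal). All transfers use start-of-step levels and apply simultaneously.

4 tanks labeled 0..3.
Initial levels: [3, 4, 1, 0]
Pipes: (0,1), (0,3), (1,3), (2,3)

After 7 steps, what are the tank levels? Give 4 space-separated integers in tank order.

Step 1: flows [1->0,0->3,1->3,2->3] -> levels [3 2 0 3]
Step 2: flows [0->1,0=3,3->1,3->2] -> levels [2 4 1 1]
Step 3: flows [1->0,0->3,1->3,2=3] -> levels [2 2 1 3]
Step 4: flows [0=1,3->0,3->1,3->2] -> levels [3 3 2 0]
Step 5: flows [0=1,0->3,1->3,2->3] -> levels [2 2 1 3]
  -> period-2 cycle: step 5 state = step 3 state
  -> state at step 7: (7-3) mod 2 = 0, same as step 3 -> [2 2 1 3]

Answer: 2 2 1 3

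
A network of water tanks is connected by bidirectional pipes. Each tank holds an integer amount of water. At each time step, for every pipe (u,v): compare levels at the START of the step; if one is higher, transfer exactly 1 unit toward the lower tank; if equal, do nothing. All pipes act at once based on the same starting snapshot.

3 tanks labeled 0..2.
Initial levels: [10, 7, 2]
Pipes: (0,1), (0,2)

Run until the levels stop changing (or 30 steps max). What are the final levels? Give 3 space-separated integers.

Step 1: flows [0->1,0->2] -> levels [8 8 3]
Step 2: flows [0=1,0->2] -> levels [7 8 4]
Step 3: flows [1->0,0->2] -> levels [7 7 5]
Step 4: flows [0=1,0->2] -> levels [6 7 6]
Step 5: flows [1->0,0=2] -> levels [7 6 6]
Step 6: flows [0->1,0->2] -> levels [5 7 7]
Step 7: flows [1->0,2->0] -> levels [7 6 6]
  -> period-2 cycle: step 7 state = step 5 state; never stabilizes
  -> state at step 30: (30-5) mod 2 = 1, same as step 6 -> [5 7 7]

Answer: 5 7 7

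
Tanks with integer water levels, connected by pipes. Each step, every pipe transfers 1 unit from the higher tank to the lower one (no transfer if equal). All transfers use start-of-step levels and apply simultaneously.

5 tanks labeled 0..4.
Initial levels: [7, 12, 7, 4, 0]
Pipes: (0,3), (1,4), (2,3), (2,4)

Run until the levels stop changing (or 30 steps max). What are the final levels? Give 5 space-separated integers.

Step 1: flows [0->3,1->4,2->3,2->4] -> levels [6 11 5 6 2]
Step 2: flows [0=3,1->4,3->2,2->4] -> levels [6 10 5 5 4]
Step 3: flows [0->3,1->4,2=3,2->4] -> levels [5 9 4 6 6]
Step 4: flows [3->0,1->4,3->2,4->2] -> levels [6 8 6 4 6]
Step 5: flows [0->3,1->4,2->3,2=4] -> levels [5 7 5 6 7]
Step 6: flows [3->0,1=4,3->2,4->2] -> levels [6 7 7 4 6]
Step 7: flows [0->3,1->4,2->3,2->4] -> levels [5 6 5 6 8]
Step 8: flows [3->0,4->1,3->2,4->2] -> levels [6 7 7 4 6]
  -> period-2 cycle: step 8 state = step 6 state; never stabilizes
  -> state at step 30: (30-6) mod 2 = 0, same as step 6 -> [6 7 7 4 6]

Answer: 6 7 7 4 6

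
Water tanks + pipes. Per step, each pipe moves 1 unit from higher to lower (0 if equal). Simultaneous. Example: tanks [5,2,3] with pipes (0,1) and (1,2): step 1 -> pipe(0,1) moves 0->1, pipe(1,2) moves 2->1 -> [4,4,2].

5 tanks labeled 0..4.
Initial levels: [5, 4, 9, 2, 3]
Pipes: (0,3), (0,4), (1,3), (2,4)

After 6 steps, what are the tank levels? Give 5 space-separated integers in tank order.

Answer: 6 4 6 3 4

Derivation:
Step 1: flows [0->3,0->4,1->3,2->4] -> levels [3 3 8 4 5]
Step 2: flows [3->0,4->0,3->1,2->4] -> levels [5 4 7 2 5]
Step 3: flows [0->3,0=4,1->3,2->4] -> levels [4 3 6 4 6]
Step 4: flows [0=3,4->0,3->1,2=4] -> levels [5 4 6 3 5]
Step 5: flows [0->3,0=4,1->3,2->4] -> levels [4 3 5 5 6]
Step 6: flows [3->0,4->0,3->1,4->2] -> levels [6 4 6 3 4]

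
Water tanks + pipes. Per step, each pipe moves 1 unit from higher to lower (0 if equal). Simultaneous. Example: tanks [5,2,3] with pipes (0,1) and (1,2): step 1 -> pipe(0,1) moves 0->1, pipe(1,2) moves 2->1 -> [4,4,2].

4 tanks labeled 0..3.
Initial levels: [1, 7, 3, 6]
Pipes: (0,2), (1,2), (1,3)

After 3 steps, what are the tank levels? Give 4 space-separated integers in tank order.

Answer: 3 5 4 5

Derivation:
Step 1: flows [2->0,1->2,1->3] -> levels [2 5 3 7]
Step 2: flows [2->0,1->2,3->1] -> levels [3 5 3 6]
Step 3: flows [0=2,1->2,3->1] -> levels [3 5 4 5]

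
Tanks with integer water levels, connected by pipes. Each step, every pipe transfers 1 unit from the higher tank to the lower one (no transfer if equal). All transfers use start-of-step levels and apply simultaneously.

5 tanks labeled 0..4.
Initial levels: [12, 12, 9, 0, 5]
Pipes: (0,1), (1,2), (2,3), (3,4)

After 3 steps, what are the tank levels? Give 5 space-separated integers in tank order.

Answer: 11 10 9 4 4

Derivation:
Step 1: flows [0=1,1->2,2->3,4->3] -> levels [12 11 9 2 4]
Step 2: flows [0->1,1->2,2->3,4->3] -> levels [11 11 9 4 3]
Step 3: flows [0=1,1->2,2->3,3->4] -> levels [11 10 9 4 4]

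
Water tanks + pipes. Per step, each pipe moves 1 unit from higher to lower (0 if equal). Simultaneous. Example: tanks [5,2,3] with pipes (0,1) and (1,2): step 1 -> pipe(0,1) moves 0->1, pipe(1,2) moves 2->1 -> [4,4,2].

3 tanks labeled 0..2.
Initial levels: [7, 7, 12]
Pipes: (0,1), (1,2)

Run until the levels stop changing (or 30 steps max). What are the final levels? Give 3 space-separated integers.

Answer: 9 8 9

Derivation:
Step 1: flows [0=1,2->1] -> levels [7 8 11]
Step 2: flows [1->0,2->1] -> levels [8 8 10]
Step 3: flows [0=1,2->1] -> levels [8 9 9]
Step 4: flows [1->0,1=2] -> levels [9 8 9]
Step 5: flows [0->1,2->1] -> levels [8 10 8]
Step 6: flows [1->0,1->2] -> levels [9 8 9]
  -> period-2 cycle: step 6 state = step 4 state; never stabilizes
  -> state at step 30: (30-4) mod 2 = 0, same as step 4 -> [9 8 9]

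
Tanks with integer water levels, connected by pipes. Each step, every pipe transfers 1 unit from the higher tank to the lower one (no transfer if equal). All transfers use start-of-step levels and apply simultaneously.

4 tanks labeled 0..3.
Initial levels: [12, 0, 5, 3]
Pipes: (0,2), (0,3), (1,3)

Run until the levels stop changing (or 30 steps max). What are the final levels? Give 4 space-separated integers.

Answer: 4 4 6 6

Derivation:
Step 1: flows [0->2,0->3,3->1] -> levels [10 1 6 3]
Step 2: flows [0->2,0->3,3->1] -> levels [8 2 7 3]
Step 3: flows [0->2,0->3,3->1] -> levels [6 3 8 3]
Step 4: flows [2->0,0->3,1=3] -> levels [6 3 7 4]
Step 5: flows [2->0,0->3,3->1] -> levels [6 4 6 4]
Step 6: flows [0=2,0->3,1=3] -> levels [5 4 6 5]
Step 7: flows [2->0,0=3,3->1] -> levels [6 5 5 4]
Step 8: flows [0->2,0->3,1->3] -> levels [4 4 6 6]
Step 9: flows [2->0,3->0,3->1] -> levels [6 5 5 4]
  -> period-2 cycle: step 9 state = step 7 state; never stabilizes
  -> state at step 30: (30-7) mod 2 = 1, same as step 8 -> [4 4 6 6]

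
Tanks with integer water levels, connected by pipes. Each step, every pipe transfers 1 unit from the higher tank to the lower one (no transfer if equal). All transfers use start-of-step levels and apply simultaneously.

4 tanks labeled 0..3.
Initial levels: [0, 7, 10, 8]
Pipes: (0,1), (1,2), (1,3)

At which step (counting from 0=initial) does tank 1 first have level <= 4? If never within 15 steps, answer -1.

Step 1: flows [1->0,2->1,3->1] -> levels [1 8 9 7]
Step 2: flows [1->0,2->1,1->3] -> levels [2 7 8 8]
Step 3: flows [1->0,2->1,3->1] -> levels [3 8 7 7]
Step 4: flows [1->0,1->2,1->3] -> levels [4 5 8 8]
Step 5: flows [1->0,2->1,3->1] -> levels [5 6 7 7]
Step 6: flows [1->0,2->1,3->1] -> levels [6 7 6 6]
Step 7: flows [1->0,1->2,1->3] -> levels [7 4 7 7]
Tank 1 first reaches <=4 at step 7

Answer: 7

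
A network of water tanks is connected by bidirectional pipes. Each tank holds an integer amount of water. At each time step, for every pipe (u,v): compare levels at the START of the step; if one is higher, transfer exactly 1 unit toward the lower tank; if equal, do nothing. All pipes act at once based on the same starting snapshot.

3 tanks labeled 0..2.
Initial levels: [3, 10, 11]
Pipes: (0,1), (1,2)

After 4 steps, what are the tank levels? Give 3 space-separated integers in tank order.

Answer: 7 8 9

Derivation:
Step 1: flows [1->0,2->1] -> levels [4 10 10]
Step 2: flows [1->0,1=2] -> levels [5 9 10]
Step 3: flows [1->0,2->1] -> levels [6 9 9]
Step 4: flows [1->0,1=2] -> levels [7 8 9]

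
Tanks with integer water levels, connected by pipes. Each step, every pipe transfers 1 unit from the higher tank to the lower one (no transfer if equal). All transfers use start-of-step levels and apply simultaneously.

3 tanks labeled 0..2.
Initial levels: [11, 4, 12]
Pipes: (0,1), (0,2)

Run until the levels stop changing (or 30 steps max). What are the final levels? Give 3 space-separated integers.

Step 1: flows [0->1,2->0] -> levels [11 5 11]
Step 2: flows [0->1,0=2] -> levels [10 6 11]
Step 3: flows [0->1,2->0] -> levels [10 7 10]
Step 4: flows [0->1,0=2] -> levels [9 8 10]
Step 5: flows [0->1,2->0] -> levels [9 9 9]
Step 6: flows [0=1,0=2] -> levels [9 9 9]
  -> stable (no change)

Answer: 9 9 9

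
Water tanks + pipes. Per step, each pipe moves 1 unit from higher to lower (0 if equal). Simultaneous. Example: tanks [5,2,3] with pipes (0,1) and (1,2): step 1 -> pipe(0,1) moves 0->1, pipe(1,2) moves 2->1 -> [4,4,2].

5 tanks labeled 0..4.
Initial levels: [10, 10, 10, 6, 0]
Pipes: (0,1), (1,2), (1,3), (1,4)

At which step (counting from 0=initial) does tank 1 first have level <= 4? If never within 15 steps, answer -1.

Step 1: flows [0=1,1=2,1->3,1->4] -> levels [10 8 10 7 1]
Step 2: flows [0->1,2->1,1->3,1->4] -> levels [9 8 9 8 2]
Step 3: flows [0->1,2->1,1=3,1->4] -> levels [8 9 8 8 3]
Step 4: flows [1->0,1->2,1->3,1->4] -> levels [9 5 9 9 4]
Step 5: flows [0->1,2->1,3->1,1->4] -> levels [8 7 8 8 5]
Step 6: flows [0->1,2->1,3->1,1->4] -> levels [7 9 7 7 6]
Step 7: flows [1->0,1->2,1->3,1->4] -> levels [8 5 8 8 7]
Step 8: flows [0->1,2->1,3->1,4->1] -> levels [7 9 7 7 6]
  -> period-2 cycle (repeats step 6); tank 1 never drops to <=4
Tank 1 never reaches <=4 within 15 steps

Answer: -1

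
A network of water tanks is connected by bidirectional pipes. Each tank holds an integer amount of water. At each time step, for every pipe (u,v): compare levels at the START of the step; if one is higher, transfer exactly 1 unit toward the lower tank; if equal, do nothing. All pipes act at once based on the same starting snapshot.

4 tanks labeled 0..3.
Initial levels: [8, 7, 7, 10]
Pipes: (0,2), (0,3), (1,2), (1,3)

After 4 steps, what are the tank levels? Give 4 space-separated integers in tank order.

Answer: 8 8 8 8

Derivation:
Step 1: flows [0->2,3->0,1=2,3->1] -> levels [8 8 8 8]
Step 2: flows [0=2,0=3,1=2,1=3] -> levels [8 8 8 8]
  -> stable; steps 3..4 unchanged -> [8 8 8 8]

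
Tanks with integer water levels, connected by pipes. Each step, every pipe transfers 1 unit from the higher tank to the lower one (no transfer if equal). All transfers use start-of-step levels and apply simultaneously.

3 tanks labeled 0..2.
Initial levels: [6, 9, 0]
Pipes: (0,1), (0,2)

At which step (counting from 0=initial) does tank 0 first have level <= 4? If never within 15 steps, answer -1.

Step 1: flows [1->0,0->2] -> levels [6 8 1]
Step 2: flows [1->0,0->2] -> levels [6 7 2]
Step 3: flows [1->0,0->2] -> levels [6 6 3]
Step 4: flows [0=1,0->2] -> levels [5 6 4]
Step 5: flows [1->0,0->2] -> levels [5 5 5]
Step 6: flows [0=1,0=2] -> levels [5 5 5]
  -> stable; tank 0 stays at 5 > 4
Tank 0 never reaches <=4 within 15 steps

Answer: -1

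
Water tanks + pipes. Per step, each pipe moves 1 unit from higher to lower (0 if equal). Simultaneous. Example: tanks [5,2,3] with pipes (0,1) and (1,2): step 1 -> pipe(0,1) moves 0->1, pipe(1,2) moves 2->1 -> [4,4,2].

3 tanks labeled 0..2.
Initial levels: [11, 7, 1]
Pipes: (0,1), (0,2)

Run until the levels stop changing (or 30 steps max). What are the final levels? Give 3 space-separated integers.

Step 1: flows [0->1,0->2] -> levels [9 8 2]
Step 2: flows [0->1,0->2] -> levels [7 9 3]
Step 3: flows [1->0,0->2] -> levels [7 8 4]
Step 4: flows [1->0,0->2] -> levels [7 7 5]
Step 5: flows [0=1,0->2] -> levels [6 7 6]
Step 6: flows [1->0,0=2] -> levels [7 6 6]
Step 7: flows [0->1,0->2] -> levels [5 7 7]
Step 8: flows [1->0,2->0] -> levels [7 6 6]
  -> period-2 cycle: step 8 state = step 6 state; never stabilizes
  -> state at step 30: (30-6) mod 2 = 0, same as step 6 -> [7 6 6]

Answer: 7 6 6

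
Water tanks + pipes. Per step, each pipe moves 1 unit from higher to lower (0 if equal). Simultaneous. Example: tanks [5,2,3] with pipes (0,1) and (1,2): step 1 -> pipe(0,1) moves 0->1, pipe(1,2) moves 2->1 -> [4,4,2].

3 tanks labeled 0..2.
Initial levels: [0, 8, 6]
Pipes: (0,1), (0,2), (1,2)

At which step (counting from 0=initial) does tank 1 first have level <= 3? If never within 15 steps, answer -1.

Step 1: flows [1->0,2->0,1->2] -> levels [2 6 6]
Step 2: flows [1->0,2->0,1=2] -> levels [4 5 5]
Step 3: flows [1->0,2->0,1=2] -> levels [6 4 4]
Step 4: flows [0->1,0->2,1=2] -> levels [4 5 5]
  -> period-2 cycle (repeats step 2); tank 1 never drops to <=3
Tank 1 never reaches <=3 within 15 steps

Answer: -1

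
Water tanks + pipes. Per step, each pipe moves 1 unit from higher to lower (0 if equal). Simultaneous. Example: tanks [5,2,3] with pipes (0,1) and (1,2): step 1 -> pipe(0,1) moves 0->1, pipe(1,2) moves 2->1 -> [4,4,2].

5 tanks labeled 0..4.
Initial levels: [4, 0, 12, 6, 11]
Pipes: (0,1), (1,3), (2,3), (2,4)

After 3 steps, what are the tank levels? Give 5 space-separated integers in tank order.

Answer: 3 4 10 6 10

Derivation:
Step 1: flows [0->1,3->1,2->3,2->4] -> levels [3 2 10 6 12]
Step 2: flows [0->1,3->1,2->3,4->2] -> levels [2 4 10 6 11]
Step 3: flows [1->0,3->1,2->3,4->2] -> levels [3 4 10 6 10]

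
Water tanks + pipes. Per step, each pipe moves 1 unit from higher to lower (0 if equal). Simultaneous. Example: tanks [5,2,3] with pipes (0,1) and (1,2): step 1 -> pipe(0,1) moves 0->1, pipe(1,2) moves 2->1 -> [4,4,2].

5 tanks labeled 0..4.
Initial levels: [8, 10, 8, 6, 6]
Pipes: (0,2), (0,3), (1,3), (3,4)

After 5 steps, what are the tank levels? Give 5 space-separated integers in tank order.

Step 1: flows [0=2,0->3,1->3,3=4] -> levels [7 9 8 8 6]
Step 2: flows [2->0,3->0,1->3,3->4] -> levels [9 8 7 7 7]
Step 3: flows [0->2,0->3,1->3,3=4] -> levels [7 7 8 9 7]
Step 4: flows [2->0,3->0,3->1,3->4] -> levels [9 8 7 6 8]
Step 5: flows [0->2,0->3,1->3,4->3] -> levels [7 7 8 9 7]

Answer: 7 7 8 9 7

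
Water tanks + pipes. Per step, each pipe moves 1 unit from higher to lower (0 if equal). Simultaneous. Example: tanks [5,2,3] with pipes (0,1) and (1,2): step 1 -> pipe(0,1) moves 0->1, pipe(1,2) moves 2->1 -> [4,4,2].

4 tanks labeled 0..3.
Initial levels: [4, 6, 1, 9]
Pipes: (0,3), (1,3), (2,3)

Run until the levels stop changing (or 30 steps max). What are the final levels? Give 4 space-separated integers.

Step 1: flows [3->0,3->1,3->2] -> levels [5 7 2 6]
Step 2: flows [3->0,1->3,3->2] -> levels [6 6 3 5]
Step 3: flows [0->3,1->3,3->2] -> levels [5 5 4 6]
Step 4: flows [3->0,3->1,3->2] -> levels [6 6 5 3]
Step 5: flows [0->3,1->3,2->3] -> levels [5 5 4 6]
  -> period-2 cycle: step 5 state = step 3 state; never stabilizes
  -> state at step 30: (30-3) mod 2 = 1, same as step 4 -> [6 6 5 3]

Answer: 6 6 5 3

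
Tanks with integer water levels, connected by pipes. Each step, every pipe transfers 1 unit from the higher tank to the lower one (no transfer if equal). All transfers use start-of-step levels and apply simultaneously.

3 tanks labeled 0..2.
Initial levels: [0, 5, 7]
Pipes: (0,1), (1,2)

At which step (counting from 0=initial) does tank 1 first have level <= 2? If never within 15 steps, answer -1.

Step 1: flows [1->0,2->1] -> levels [1 5 6]
Step 2: flows [1->0,2->1] -> levels [2 5 5]
Step 3: flows [1->0,1=2] -> levels [3 4 5]
Step 4: flows [1->0,2->1] -> levels [4 4 4]
Step 5: flows [0=1,1=2] -> levels [4 4 4]
  -> stable; tank 1 stays at 4 > 2
Tank 1 never reaches <=2 within 15 steps

Answer: -1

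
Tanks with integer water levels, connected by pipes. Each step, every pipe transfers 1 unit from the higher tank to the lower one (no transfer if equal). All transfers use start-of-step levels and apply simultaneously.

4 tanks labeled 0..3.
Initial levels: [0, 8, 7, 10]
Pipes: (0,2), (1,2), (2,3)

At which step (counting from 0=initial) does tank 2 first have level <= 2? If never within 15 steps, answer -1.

Answer: -1

Derivation:
Step 1: flows [2->0,1->2,3->2] -> levels [1 7 8 9]
Step 2: flows [2->0,2->1,3->2] -> levels [2 8 7 8]
Step 3: flows [2->0,1->2,3->2] -> levels [3 7 8 7]
Step 4: flows [2->0,2->1,2->3] -> levels [4 8 5 8]
Step 5: flows [2->0,1->2,3->2] -> levels [5 7 6 7]
Step 6: flows [2->0,1->2,3->2] -> levels [6 6 7 6]
Step 7: flows [2->0,2->1,2->3] -> levels [7 7 4 7]
Step 8: flows [0->2,1->2,3->2] -> levels [6 6 7 6]
  -> period-2 cycle (repeats step 6); tank 2 never drops to <=2
Tank 2 never reaches <=2 within 15 steps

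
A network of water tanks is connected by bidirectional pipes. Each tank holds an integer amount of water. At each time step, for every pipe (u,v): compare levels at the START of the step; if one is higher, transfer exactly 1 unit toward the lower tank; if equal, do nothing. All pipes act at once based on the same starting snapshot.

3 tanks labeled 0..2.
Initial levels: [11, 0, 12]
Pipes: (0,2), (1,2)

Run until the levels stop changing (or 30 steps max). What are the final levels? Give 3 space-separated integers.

Step 1: flows [2->0,2->1] -> levels [12 1 10]
Step 2: flows [0->2,2->1] -> levels [11 2 10]
Step 3: flows [0->2,2->1] -> levels [10 3 10]
Step 4: flows [0=2,2->1] -> levels [10 4 9]
Step 5: flows [0->2,2->1] -> levels [9 5 9]
Step 6: flows [0=2,2->1] -> levels [9 6 8]
Step 7: flows [0->2,2->1] -> levels [8 7 8]
Step 8: flows [0=2,2->1] -> levels [8 8 7]
Step 9: flows [0->2,1->2] -> levels [7 7 9]
Step 10: flows [2->0,2->1] -> levels [8 8 7]
  -> period-2 cycle: step 10 state = step 8 state; never stabilizes
  -> state at step 30: (30-8) mod 2 = 0, same as step 8 -> [8 8 7]

Answer: 8 8 7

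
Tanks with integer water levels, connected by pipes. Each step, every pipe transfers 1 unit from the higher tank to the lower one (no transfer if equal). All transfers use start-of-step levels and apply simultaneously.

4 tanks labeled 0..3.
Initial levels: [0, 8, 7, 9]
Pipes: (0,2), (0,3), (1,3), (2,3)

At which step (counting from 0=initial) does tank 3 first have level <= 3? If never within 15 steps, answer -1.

Answer: -1

Derivation:
Step 1: flows [2->0,3->0,3->1,3->2] -> levels [2 9 7 6]
Step 2: flows [2->0,3->0,1->3,2->3] -> levels [4 8 5 7]
Step 3: flows [2->0,3->0,1->3,3->2] -> levels [6 7 5 6]
Step 4: flows [0->2,0=3,1->3,3->2] -> levels [5 6 7 6]
Step 5: flows [2->0,3->0,1=3,2->3] -> levels [7 6 5 6]
Step 6: flows [0->2,0->3,1=3,3->2] -> levels [5 6 7 6]
  -> period-2 cycle (repeats step 4); tank 3 never drops to <=3
Tank 3 never reaches <=3 within 15 steps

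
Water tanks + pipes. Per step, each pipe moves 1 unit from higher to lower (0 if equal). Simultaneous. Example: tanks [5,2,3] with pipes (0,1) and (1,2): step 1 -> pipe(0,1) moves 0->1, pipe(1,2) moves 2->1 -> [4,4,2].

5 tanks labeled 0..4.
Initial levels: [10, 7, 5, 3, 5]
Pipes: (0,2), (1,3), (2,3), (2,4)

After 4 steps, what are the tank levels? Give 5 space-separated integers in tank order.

Answer: 6 5 6 7 6

Derivation:
Step 1: flows [0->2,1->3,2->3,2=4] -> levels [9 6 5 5 5]
Step 2: flows [0->2,1->3,2=3,2=4] -> levels [8 5 6 6 5]
Step 3: flows [0->2,3->1,2=3,2->4] -> levels [7 6 6 5 6]
Step 4: flows [0->2,1->3,2->3,2=4] -> levels [6 5 6 7 6]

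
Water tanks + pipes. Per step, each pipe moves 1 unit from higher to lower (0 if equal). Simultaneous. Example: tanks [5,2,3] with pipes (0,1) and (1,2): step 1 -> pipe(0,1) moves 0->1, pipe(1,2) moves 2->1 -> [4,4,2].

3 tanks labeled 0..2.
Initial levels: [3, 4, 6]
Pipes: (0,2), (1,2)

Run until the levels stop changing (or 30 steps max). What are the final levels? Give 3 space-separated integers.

Step 1: flows [2->0,2->1] -> levels [4 5 4]
Step 2: flows [0=2,1->2] -> levels [4 4 5]
Step 3: flows [2->0,2->1] -> levels [5 5 3]
Step 4: flows [0->2,1->2] -> levels [4 4 5]
  -> period-2 cycle: step 4 state = step 2 state; never stabilizes
  -> state at step 30: (30-2) mod 2 = 0, same as step 2 -> [4 4 5]

Answer: 4 4 5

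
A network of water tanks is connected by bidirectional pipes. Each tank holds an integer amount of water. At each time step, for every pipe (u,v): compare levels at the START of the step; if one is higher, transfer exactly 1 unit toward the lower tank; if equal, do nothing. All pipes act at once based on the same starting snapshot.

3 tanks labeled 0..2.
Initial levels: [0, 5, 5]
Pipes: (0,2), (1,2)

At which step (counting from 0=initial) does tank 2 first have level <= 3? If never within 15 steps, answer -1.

Answer: 3

Derivation:
Step 1: flows [2->0,1=2] -> levels [1 5 4]
Step 2: flows [2->0,1->2] -> levels [2 4 4]
Step 3: flows [2->0,1=2] -> levels [3 4 3]
Tank 2 first reaches <=3 at step 3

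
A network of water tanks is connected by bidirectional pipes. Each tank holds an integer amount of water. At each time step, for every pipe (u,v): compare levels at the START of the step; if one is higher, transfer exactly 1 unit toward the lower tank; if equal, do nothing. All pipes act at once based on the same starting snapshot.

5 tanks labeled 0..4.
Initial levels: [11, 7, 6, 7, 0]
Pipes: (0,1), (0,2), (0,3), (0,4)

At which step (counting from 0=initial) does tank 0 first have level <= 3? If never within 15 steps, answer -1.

Answer: -1

Derivation:
Step 1: flows [0->1,0->2,0->3,0->4] -> levels [7 8 7 8 1]
Step 2: flows [1->0,0=2,3->0,0->4] -> levels [8 7 7 7 2]
Step 3: flows [0->1,0->2,0->3,0->4] -> levels [4 8 8 8 3]
Step 4: flows [1->0,2->0,3->0,0->4] -> levels [6 7 7 7 4]
Step 5: flows [1->0,2->0,3->0,0->4] -> levels [8 6 6 6 5]
Step 6: flows [0->1,0->2,0->3,0->4] -> levels [4 7 7 7 6]
Step 7: flows [1->0,2->0,3->0,4->0] -> levels [8 6 6 6 5]
  -> period-2 cycle (repeats step 5); tank 0 never drops to <=3
Tank 0 never reaches <=3 within 15 steps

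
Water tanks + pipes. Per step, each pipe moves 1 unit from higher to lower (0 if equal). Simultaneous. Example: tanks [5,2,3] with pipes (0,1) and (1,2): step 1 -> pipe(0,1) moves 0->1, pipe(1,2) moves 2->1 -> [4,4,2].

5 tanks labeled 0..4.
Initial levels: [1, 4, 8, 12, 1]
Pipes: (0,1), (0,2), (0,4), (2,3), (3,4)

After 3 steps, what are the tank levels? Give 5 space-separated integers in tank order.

Step 1: flows [1->0,2->0,0=4,3->2,3->4] -> levels [3 3 8 10 2]
Step 2: flows [0=1,2->0,0->4,3->2,3->4] -> levels [3 3 8 8 4]
Step 3: flows [0=1,2->0,4->0,2=3,3->4] -> levels [5 3 7 7 4]

Answer: 5 3 7 7 4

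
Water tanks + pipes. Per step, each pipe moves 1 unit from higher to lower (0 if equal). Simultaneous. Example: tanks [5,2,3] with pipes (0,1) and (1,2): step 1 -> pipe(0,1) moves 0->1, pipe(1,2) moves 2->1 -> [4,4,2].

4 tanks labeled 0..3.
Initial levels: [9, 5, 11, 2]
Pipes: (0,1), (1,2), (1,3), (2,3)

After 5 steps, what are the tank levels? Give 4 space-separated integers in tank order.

Answer: 7 5 7 8

Derivation:
Step 1: flows [0->1,2->1,1->3,2->3] -> levels [8 6 9 4]
Step 2: flows [0->1,2->1,1->3,2->3] -> levels [7 7 7 6]
Step 3: flows [0=1,1=2,1->3,2->3] -> levels [7 6 6 8]
Step 4: flows [0->1,1=2,3->1,3->2] -> levels [6 8 7 6]
Step 5: flows [1->0,1->2,1->3,2->3] -> levels [7 5 7 8]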